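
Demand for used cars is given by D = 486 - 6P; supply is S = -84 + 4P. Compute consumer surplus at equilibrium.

Consumer surplus = 1728

Equilibrium: 486 - 6P = -84 + 4P gives P* = 57, Q* = 144.
Demand choke price (D = 0): P = 81.
CS = ½(81 − 57)(144) = 1728.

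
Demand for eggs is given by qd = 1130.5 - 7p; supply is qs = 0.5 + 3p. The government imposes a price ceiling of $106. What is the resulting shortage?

Equilibrium price would be p* = 113, so the ceiling at 106 binds.
At p = 106: qd = 1130.5 − 7(106) = 388.5, qs = 0.5 + 3(106) = 318.5.
Shortage = 388.5 − 318.5 = 70.

Shortage = 70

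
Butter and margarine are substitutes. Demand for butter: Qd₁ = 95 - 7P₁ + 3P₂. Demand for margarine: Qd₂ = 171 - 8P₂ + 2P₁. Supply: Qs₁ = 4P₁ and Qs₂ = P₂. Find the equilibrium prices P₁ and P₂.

Market 1: 95 - 7P₁ + 3P₂ = 4P₁ → 11P₁ - 3P₂ = 95.
Market 2: 9P₂ - 2P₁ = 171.
Eliminating P₂: 9×(1) + 3×(2) gives 93P₁ = 1368, so P₁ = 456/31.
Back-substitute into (2): P₂ = (171 + 2×456/31) / 9 = 2071/93.

P₁ = 456/31, P₂ = 2071/93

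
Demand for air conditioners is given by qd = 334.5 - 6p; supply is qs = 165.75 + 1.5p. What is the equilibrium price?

Set qd = qs: 334.5 - 6p = 165.75 + 1.5p.
168.75 = 7.5p, so p* = 22.5.
q* = 334.5 − 6(22.5) = 199.5.

p* = 22.5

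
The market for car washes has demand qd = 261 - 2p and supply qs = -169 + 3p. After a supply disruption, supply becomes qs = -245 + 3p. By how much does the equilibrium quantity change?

Original equilibrium: p* = 86, q* = 89.
New equilibrium: 261 - 2p = -245 + 3p, so 506 = 5p and p' = 101.2; q' = 261 − 2(101.2) = 58.6.
Change in quantity: 58.6 − 89 = -30.4.

Δq = -30.4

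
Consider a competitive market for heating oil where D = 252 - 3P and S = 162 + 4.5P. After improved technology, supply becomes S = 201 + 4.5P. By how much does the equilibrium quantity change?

ΔQ = 15.6

Original equilibrium: P* = 12, Q* = 216.
New equilibrium: 252 - 3P = 201 + 4.5P, so 51 = 7.5P and P' = 6.8; Q' = 252 − 3(6.8) = 231.6.
Change in quantity: 231.6 − 216 = 15.6.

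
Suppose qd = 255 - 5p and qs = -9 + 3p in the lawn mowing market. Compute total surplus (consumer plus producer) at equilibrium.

Equilibrium: 255 - 5p = -9 + 3p gives p* = 33, q* = 90.
Demand choke price: p = 51; supply starts at p = 3.
CS = ½(51 − 33)(90) = 810; PS = ½(33 − 3)(90) = 1350.

Total surplus = 2160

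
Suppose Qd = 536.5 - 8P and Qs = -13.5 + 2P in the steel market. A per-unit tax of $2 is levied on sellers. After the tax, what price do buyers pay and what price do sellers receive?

Buyers pay $55.4, sellers receive $53.4

Pre-tax equilibrium: P* = 55, Q* = 96.5.
Tax on sellers shifts supply to Qs = -13.5 + 2(P − 2) = -17.5 + 2P.
536.5 - 8P = -17.5 + 2P gives buyer price Pb = 55.4; sellers receive Ps = 55.4 − 2 = 53.4.
New quantity: Q = 536.5 − 8(55.4) = 93.3.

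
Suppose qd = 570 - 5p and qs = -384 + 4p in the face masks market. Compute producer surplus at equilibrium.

Equilibrium: 570 - 5p = -384 + 4p gives p* = 106, q* = 40.
Supply starts at p = 96 (where qs = 0).
PS = ½(106 − 96)(40) = 200.

Producer surplus = 200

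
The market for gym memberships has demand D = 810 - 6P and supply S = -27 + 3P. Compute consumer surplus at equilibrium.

Equilibrium: 810 - 6P = -27 + 3P gives P* = 93, Q* = 252.
Demand choke price (D = 0): P = 135.
CS = ½(135 − 93)(252) = 5292.

Consumer surplus = 5292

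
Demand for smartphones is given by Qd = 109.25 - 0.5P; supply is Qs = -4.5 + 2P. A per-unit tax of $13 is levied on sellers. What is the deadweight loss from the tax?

Deadweight loss = 33.8

Pre-tax equilibrium: P* = 45.5, Q* = 86.5.
Tax on sellers shifts supply to Qs = -4.5 + 2(P − 13) = -30.5 + 2P.
109.25 - 0.5P = -30.5 + 2P gives buyer price Pb = 55.9; sellers receive Ps = 55.9 − 13 = 42.9.
New quantity: Q = 109.25 − 0.5(55.9) = 81.3.
DWL = ½ × 13 × (86.5 − 81.3) = 33.8.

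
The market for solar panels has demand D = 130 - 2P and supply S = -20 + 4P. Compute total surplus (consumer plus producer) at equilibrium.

Equilibrium: 130 - 2P = -20 + 4P gives P* = 25, Q* = 80.
Demand choke price: P = 65; supply starts at P = 5.
CS = ½(65 − 25)(80) = 1600; PS = ½(25 − 5)(80) = 800.

Total surplus = 2400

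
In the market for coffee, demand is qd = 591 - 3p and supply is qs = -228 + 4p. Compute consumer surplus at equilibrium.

Consumer surplus = 9600

Equilibrium: 591 - 3p = -228 + 4p gives p* = 117, q* = 240.
Demand choke price (qd = 0): p = 197.
CS = ½(197 − 117)(240) = 9600.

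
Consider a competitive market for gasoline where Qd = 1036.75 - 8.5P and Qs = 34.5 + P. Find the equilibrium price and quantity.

Set Qd = Qs: 1036.75 - 8.5P = 34.5 + P.
1002.25 = 9.5P, so P* = 105.5.
Q* = 1036.75 − 8.5(105.5) = 140.

P* = 105.5, Q* = 140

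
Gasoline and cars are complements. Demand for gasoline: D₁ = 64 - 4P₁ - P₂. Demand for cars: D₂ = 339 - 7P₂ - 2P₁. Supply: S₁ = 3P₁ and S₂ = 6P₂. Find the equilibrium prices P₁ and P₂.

P₁ = 493/89, P₂ = 2245/89

Market 1: 64 - 4P₁ - P₂ = 3P₁ → 7P₁ + P₂ = 64.
Market 2: 13P₂ + 2P₁ = 339.
Eliminating P₂: 13×(1) − 1×(2) gives 89P₁ = 493, so P₁ = 493/89.
Back-substitute into (2): P₂ = (339 − 2×493/89) / 13 = 2245/89.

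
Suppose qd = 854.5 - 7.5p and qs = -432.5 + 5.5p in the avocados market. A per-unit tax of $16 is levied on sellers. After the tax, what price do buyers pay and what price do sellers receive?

Buyers pay 1375/13, sellers receive 1167/13

Pre-tax equilibrium: p* = 99, q* = 112.
Tax on sellers shifts supply to qs = -432.5 + 5.5(p − 16) = -520.5 + 5.5p.
854.5 - 7.5p = -520.5 + 5.5p gives buyer price pb = 1375/13; sellers receive ps = 1375/13 − 16 = 1167/13.
New quantity: q = 854.5 − 7.5(1375/13) = 796/13.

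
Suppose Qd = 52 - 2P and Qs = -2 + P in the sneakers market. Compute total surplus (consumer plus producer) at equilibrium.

Equilibrium: 52 - 2P = -2 + P gives P* = 18, Q* = 16.
Demand choke price: P = 26; supply starts at P = 2.
CS = ½(26 − 18)(16) = 64; PS = ½(18 − 2)(16) = 128.

Total surplus = 192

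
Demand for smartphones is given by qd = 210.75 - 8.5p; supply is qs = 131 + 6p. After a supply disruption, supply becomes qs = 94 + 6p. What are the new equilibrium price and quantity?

Original equilibrium: p* = 5.5, q* = 164.
New equilibrium: 210.75 - 8.5p = 94 + 6p, so 116.75 = 14.5p and p' = 467/58; q' = 210.75 − 8.5(467/58) = 4127/29.

p' = 467/58, q' = 4127/29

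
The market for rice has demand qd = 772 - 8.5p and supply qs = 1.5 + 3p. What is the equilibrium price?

p* = 67

Set qd = qs: 772 - 8.5p = 1.5 + 3p.
770.5 = 11.5p, so p* = 67.
q* = 772 − 8.5(67) = 202.5.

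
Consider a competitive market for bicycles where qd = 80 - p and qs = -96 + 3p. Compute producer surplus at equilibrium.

Producer surplus = 216

Equilibrium: 80 - p = -96 + 3p gives p* = 44, q* = 36.
Supply starts at p = 32 (where qs = 0).
PS = ½(44 − 32)(36) = 216.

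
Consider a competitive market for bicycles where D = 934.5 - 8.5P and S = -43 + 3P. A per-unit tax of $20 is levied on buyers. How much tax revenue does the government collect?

Tax revenue = 77120/23

Pre-tax equilibrium: P* = 85, Q* = 212.
Tax on buyers shifts demand to D = 934.5 − 8.5(P + 20) = 764.5 - 8.5P.
764.5 - 8.5P = -43 + 3P gives seller price Ps = 1615/23; buyers pay Pb = 1615/23 + 20 = 2075/23.
New quantity: Q = 934.5 − 8.5(2075/23) = 3856/23.
Revenue = 20 × 3856/23 = 77120/23.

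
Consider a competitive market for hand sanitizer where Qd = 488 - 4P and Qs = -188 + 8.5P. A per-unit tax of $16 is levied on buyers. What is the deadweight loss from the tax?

Deadweight loss = 348.16

Pre-tax equilibrium: P* = 54.08, Q* = 271.68.
Tax on buyers shifts demand to Qd = 488 − 4(P + 16) = 424 - 4P.
424 - 4P = -188 + 8.5P gives seller price Ps = 48.96; buyers pay Pb = 48.96 + 16 = 64.96.
New quantity: Q = 488 − 4(64.96) = 228.16.
DWL = ½ × 16 × (271.68 − 228.16) = 348.16.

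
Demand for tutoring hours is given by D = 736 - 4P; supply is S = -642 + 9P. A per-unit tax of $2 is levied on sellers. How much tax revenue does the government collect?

Pre-tax equilibrium: P* = 106, Q* = 312.
Tax on sellers shifts supply to S = -642 + 9(P − 2) = -660 + 9P.
736 - 4P = -660 + 9P gives buyer price Pb = 1396/13; sellers receive Ps = 1396/13 − 2 = 1370/13.
New quantity: Q = 736 − 4(1396/13) = 3984/13.
Revenue = 2 × 3984/13 = 7968/13.

Tax revenue = 7968/13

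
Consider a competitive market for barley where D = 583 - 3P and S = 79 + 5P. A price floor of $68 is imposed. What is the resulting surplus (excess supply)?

Equilibrium price would be P* = 63, so the floor at 68 binds.
At P = 68: D = 379, S = 419.
Surplus = 419 − 379 = 40.

Surplus = 40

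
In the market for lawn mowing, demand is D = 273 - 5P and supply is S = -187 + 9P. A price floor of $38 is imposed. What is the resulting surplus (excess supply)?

Equilibrium price would be P* = 230/7, so the floor at 38 binds.
At P = 38: D = 83, S = 155.
Surplus = 155 − 83 = 72.

Surplus = 72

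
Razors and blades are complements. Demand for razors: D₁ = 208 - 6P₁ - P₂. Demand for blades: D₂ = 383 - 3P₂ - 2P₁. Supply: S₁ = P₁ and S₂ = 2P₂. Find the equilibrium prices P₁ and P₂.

Market 1: 208 - 6P₁ - P₂ = P₁ → 7P₁ + P₂ = 208.
Market 2: 5P₂ + 2P₁ = 383.
Eliminating P₂: 5×(1) − 1×(2) gives 33P₁ = 657, so P₁ = 219/11.
Back-substitute into (2): P₂ = (383 − 2×219/11) / 5 = 755/11.

P₁ = 219/11, P₂ = 755/11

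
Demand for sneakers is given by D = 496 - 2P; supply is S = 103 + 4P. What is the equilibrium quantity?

Q* = 365

Set D = S: 496 - 2P = 103 + 4P.
393 = 6P, so P* = 65.5.
Q* = 496 − 2(65.5) = 365.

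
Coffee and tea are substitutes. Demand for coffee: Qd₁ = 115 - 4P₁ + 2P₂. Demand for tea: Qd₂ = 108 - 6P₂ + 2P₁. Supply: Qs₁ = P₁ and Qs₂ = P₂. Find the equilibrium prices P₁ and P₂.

P₁ = 1021/31, P₂ = 770/31

Market 1: 115 - 4P₁ + 2P₂ = P₁ → 5P₁ - 2P₂ = 115.
Market 2: 7P₂ - 2P₁ = 108.
Eliminating P₂: 7×(1) + 2×(2) gives 31P₁ = 1021, so P₁ = 1021/31.
Back-substitute into (2): P₂ = (108 + 2×1021/31) / 7 = 770/31.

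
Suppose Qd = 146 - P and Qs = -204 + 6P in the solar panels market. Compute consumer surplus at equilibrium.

Equilibrium: 146 - P = -204 + 6P gives P* = 50, Q* = 96.
Demand choke price (Qd = 0): P = 146.
CS = ½(146 − 50)(96) = 4608.

Consumer surplus = 4608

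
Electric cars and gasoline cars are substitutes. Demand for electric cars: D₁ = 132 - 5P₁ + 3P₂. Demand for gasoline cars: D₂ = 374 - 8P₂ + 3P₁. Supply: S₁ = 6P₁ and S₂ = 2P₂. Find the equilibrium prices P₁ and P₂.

Market 1: 132 - 5P₁ + 3P₂ = 6P₁ → 11P₁ - 3P₂ = 132.
Market 2: 10P₂ - 3P₁ = 374.
Eliminating P₂: 10×(1) + 3×(2) gives 101P₁ = 2442, so P₁ = 2442/101.
Back-substitute into (2): P₂ = (374 + 3×2442/101) / 10 = 4510/101.

P₁ = 2442/101, P₂ = 4510/101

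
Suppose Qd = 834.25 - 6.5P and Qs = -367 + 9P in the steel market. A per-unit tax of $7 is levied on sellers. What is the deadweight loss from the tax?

Pre-tax equilibrium: P* = 77.5, Q* = 330.5.
Tax on sellers shifts supply to Qs = -367 + 9(P − 7) = -430 + 9P.
834.25 - 6.5P = -430 + 9P gives buyer price Pb = 5057/62; sellers receive Ps = 5057/62 − 7 = 4623/62.
New quantity: Q = 834.25 − 6.5(5057/62) = 18853/62.
DWL = ½ × 7 × (330.5 − 18853/62) = 5733/62.

Deadweight loss = 5733/62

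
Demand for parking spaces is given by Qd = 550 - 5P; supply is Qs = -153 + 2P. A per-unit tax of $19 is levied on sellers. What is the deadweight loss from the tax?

Deadweight loss = 1805/7

Pre-tax equilibrium: P* = 703/7, Q* = 335/7.
Tax on sellers shifts supply to Qs = -153 + 2(P − 19) = -191 + 2P.
550 - 5P = -191 + 2P gives buyer price Pb = 741/7; sellers receive Ps = 741/7 − 19 = 608/7.
New quantity: Q = 550 − 5(741/7) = 145/7.
DWL = ½ × 19 × (335/7 − 145/7) = 1805/7.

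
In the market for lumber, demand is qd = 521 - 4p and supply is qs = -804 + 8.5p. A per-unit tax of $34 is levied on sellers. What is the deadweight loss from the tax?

Pre-tax equilibrium: p* = 106, q* = 97.
Tax on sellers shifts supply to qs = -804 + 8.5(p − 34) = -1093 + 8.5p.
521 - 4p = -1093 + 8.5p gives buyer price pb = 129.12; sellers receive ps = 129.12 − 34 = 95.12.
New quantity: q = 521 − 4(129.12) = 4.52.
DWL = ½ × 34 × (97 − 4.52) = 1572.16.

Deadweight loss = 1572.16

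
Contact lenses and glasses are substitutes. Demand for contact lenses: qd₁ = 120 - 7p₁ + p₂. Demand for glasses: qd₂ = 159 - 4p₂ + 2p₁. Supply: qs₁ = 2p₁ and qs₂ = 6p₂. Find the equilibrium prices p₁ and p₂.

Market 1: 120 - 7p₁ + p₂ = 2p₁ → 9p₁ - p₂ = 120.
Market 2: 10p₂ - 2p₁ = 159.
Eliminating p₂: 10×(1) + 1×(2) gives 88p₁ = 1359, so p₁ = 1359/88.
Back-substitute into (2): p₂ = (159 + 2×1359/88) / 10 = 1671/88.

p₁ = 1359/88, p₂ = 1671/88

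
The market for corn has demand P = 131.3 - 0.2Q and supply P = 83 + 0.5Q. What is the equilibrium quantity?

Set the two price expressions equal: 131.3 - 0.2Q = 83 + 0.5Q.
48.3 = 0.7Q, so Q* = 69.
P* = 131.3 − (0.2)(69) = 117.5.

Q* = 69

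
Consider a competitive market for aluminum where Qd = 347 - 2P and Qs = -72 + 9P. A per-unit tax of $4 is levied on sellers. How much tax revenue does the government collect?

Tax revenue = 11628/11

Pre-tax equilibrium: P* = 419/11, Q* = 2979/11.
Tax on sellers shifts supply to Qs = -72 + 9(P − 4) = -108 + 9P.
347 - 2P = -108 + 9P gives buyer price Pb = 455/11; sellers receive Ps = 455/11 − 4 = 411/11.
New quantity: Q = 347 − 2(455/11) = 2907/11.
Revenue = 4 × 2907/11 = 11628/11.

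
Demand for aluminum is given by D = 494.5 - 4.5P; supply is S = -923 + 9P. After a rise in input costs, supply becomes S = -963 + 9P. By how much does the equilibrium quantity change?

ΔQ = -40/3

Original equilibrium: P* = 105, Q* = 22.
New equilibrium: 494.5 - 4.5P = -963 + 9P, so 1457.5 = 13.5P and P' = 2915/27; Q' = 494.5 − 4.5(2915/27) = 26/3.
Change in quantity: 26/3 − 22 = -40/3.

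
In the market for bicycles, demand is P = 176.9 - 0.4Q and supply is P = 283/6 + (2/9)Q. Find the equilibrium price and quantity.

Set the two price expressions equal: 176.9 - 0.4Q = 283/6 + (2/9)Q.
1946/15 = (28/45)Q, so Q* = 208.5.
P* = 176.9 − (0.4)(208.5) = 93.5.

P* = 93.5, Q* = 208.5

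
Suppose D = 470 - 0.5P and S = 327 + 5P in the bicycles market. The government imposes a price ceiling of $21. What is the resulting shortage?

Equilibrium price would be P* = 26, so the ceiling at 21 binds.
At P = 21: D = 470 − 0.5(21) = 459.5, S = 327 + 5(21) = 432.
Shortage = 459.5 − 432 = 27.5.

Shortage = 27.5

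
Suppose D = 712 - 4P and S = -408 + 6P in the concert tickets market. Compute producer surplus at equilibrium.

Equilibrium: 712 - 4P = -408 + 6P gives P* = 112, Q* = 264.
Supply starts at P = 68 (where S = 0).
PS = ½(112 − 68)(264) = 5808.

Producer surplus = 5808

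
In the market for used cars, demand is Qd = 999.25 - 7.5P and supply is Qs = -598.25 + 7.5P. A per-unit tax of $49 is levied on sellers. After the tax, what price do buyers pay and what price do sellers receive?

Pre-tax equilibrium: P* = 106.5, Q* = 200.5.
Tax on sellers shifts supply to Qs = -598.25 + 7.5(P − 49) = -965.75 + 7.5P.
999.25 - 7.5P = -965.75 + 7.5P gives buyer price Pb = 131; sellers receive Ps = 131 − 49 = 82.
New quantity: Q = 999.25 − 7.5(131) = 16.75.

Buyers pay $131, sellers receive $82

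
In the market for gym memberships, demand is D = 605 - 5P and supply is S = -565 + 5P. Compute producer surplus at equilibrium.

Equilibrium: 605 - 5P = -565 + 5P gives P* = 117, Q* = 20.
Supply starts at P = 113 (where S = 0).
PS = ½(117 − 113)(20) = 40.

Producer surplus = 40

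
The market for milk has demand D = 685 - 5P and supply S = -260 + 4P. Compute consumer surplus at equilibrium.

Consumer surplus = 2560

Equilibrium: 685 - 5P = -260 + 4P gives P* = 105, Q* = 160.
Demand choke price (D = 0): P = 137.
CS = ½(137 − 105)(160) = 2560.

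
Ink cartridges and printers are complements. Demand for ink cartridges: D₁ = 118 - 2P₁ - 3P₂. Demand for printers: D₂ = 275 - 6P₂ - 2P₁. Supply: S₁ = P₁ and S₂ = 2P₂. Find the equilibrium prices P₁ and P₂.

Market 1: 118 - 2P₁ - 3P₂ = P₁ → 3P₁ + 3P₂ = 118.
Market 2: 8P₂ + 2P₁ = 275.
Eliminating P₂: 8×(1) − 3×(2) gives 18P₁ = 119, so P₁ = 119/18.
Back-substitute into (2): P₂ = (275 − 2×119/18) / 8 = 589/18.

P₁ = 119/18, P₂ = 589/18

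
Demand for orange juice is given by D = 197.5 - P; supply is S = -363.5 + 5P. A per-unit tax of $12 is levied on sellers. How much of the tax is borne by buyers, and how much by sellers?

Buyers bear $10, sellers bear $2

Pre-tax equilibrium: P* = 93.5, Q* = 104.
Tax on sellers shifts supply to S = -363.5 + 5(P − 12) = -423.5 + 5P.
197.5 - P = -423.5 + 5P gives buyer price Pb = 103.5; sellers receive Ps = 103.5 − 12 = 91.5.
New quantity: Q = 197.5 − 1(103.5) = 94.
Buyer burden = 103.5 − 93.5 = 10; seller burden = 93.5 − 91.5 = 2.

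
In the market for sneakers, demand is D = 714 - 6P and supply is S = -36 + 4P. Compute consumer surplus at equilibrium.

Equilibrium: 714 - 6P = -36 + 4P gives P* = 75, Q* = 264.
Demand choke price (D = 0): P = 119.
CS = ½(119 − 75)(264) = 5808.

Consumer surplus = 5808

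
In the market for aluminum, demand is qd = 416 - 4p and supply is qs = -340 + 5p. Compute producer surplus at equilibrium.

Producer surplus = 640

Equilibrium: 416 - 4p = -340 + 5p gives p* = 84, q* = 80.
Supply starts at p = 68 (where qs = 0).
PS = ½(84 − 68)(80) = 640.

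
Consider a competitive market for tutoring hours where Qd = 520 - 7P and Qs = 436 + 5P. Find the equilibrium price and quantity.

Set Qd = Qs: 520 - 7P = 436 + 5P.
84 = 12P, so P* = 7.
Q* = 520 − 7(7) = 471.

P* = 7, Q* = 471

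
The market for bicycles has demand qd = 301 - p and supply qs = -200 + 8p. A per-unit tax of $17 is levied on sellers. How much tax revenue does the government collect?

Tax revenue = 35224/9

Pre-tax equilibrium: p* = 167/3, q* = 736/3.
Tax on sellers shifts supply to qs = -200 + 8(p − 17) = -336 + 8p.
301 - p = -336 + 8p gives buyer price pb = 637/9; sellers receive ps = 637/9 − 17 = 484/9.
New quantity: q = 301 − 1(637/9) = 2072/9.
Revenue = 17 × 2072/9 = 35224/9.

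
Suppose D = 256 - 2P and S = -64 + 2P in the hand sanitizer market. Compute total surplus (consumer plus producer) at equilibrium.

Total surplus = 4608

Equilibrium: 256 - 2P = -64 + 2P gives P* = 80, Q* = 96.
Demand choke price: P = 128; supply starts at P = 32.
CS = ½(128 − 80)(96) = 2304; PS = ½(80 − 32)(96) = 2304.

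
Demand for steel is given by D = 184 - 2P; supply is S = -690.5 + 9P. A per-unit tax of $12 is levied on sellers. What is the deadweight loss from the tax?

Pre-tax equilibrium: P* = 79.5, Q* = 25.
Tax on sellers shifts supply to S = -690.5 + 9(P − 12) = -798.5 + 9P.
184 - 2P = -798.5 + 9P gives buyer price Pb = 1965/22; sellers receive Ps = 1965/22 − 12 = 1701/22.
New quantity: Q = 184 − 2(1965/22) = 59/11.
DWL = ½ × 12 × (25 − 59/11) = 1296/11.

Deadweight loss = 1296/11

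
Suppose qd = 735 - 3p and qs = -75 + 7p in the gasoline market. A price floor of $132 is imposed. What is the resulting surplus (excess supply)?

Surplus = 510

Equilibrium price would be p* = 81, so the floor at 132 binds.
At p = 132: qd = 339, qs = 849.
Surplus = 849 − 339 = 510.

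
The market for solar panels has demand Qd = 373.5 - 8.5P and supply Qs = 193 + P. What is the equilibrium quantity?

Q* = 212

Set Qd = Qs: 373.5 - 8.5P = 193 + P.
180.5 = 9.5P, so P* = 19.
Q* = 373.5 − 8.5(19) = 212.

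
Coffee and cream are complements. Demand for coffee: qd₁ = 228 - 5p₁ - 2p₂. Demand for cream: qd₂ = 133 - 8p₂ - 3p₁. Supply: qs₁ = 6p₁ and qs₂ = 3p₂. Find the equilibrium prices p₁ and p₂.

p₁ = 2242/115, p₂ = 779/115

Market 1: 228 - 5p₁ - 2p₂ = 6p₁ → 11p₁ + 2p₂ = 228.
Market 2: 11p₂ + 3p₁ = 133.
Eliminating p₂: 11×(1) − 2×(2) gives 115p₁ = 2242, so p₁ = 2242/115.
Back-substitute into (2): p₂ = (133 − 3×2242/115) / 11 = 779/115.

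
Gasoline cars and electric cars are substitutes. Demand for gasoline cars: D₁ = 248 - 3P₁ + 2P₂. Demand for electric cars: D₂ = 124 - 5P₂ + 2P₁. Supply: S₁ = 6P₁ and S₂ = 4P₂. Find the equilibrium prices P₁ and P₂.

Market 1: 248 - 3P₁ + 2P₂ = 6P₁ → 9P₁ - 2P₂ = 248.
Market 2: 9P₂ - 2P₁ = 124.
Eliminating P₂: 9×(1) + 2×(2) gives 77P₁ = 2480, so P₁ = 2480/77.
Back-substitute into (2): P₂ = (124 + 2×2480/77) / 9 = 1612/77.

P₁ = 2480/77, P₂ = 1612/77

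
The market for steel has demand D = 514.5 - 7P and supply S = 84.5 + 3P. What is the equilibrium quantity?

Set D = S: 514.5 - 7P = 84.5 + 3P.
430 = 10P, so P* = 43.
Q* = 514.5 − 7(43) = 213.5.

Q* = 213.5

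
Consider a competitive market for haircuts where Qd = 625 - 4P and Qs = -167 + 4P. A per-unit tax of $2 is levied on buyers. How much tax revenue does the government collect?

Pre-tax equilibrium: P* = 99, Q* = 229.
Tax on buyers shifts demand to Qd = 625 − 4(P + 2) = 617 - 4P.
617 - 4P = -167 + 4P gives seller price Ps = 98; buyers pay Pb = 98 + 2 = 100.
New quantity: Q = 625 − 4(100) = 225.
Revenue = 2 × 225 = 450.

Tax revenue = 450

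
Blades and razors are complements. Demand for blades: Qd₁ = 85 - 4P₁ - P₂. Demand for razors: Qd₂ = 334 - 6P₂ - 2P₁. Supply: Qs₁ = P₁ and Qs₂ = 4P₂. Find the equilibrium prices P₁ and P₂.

Market 1: 85 - 4P₁ - P₂ = P₁ → 5P₁ + P₂ = 85.
Market 2: 10P₂ + 2P₁ = 334.
Eliminating P₂: 10×(1) − 1×(2) gives 48P₁ = 516, so P₁ = 10.75.
Back-substitute into (2): P₂ = (334 − 2×10.75) / 10 = 31.25.

P₁ = 10.75, P₂ = 31.25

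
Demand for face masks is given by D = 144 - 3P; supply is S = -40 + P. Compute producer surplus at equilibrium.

Equilibrium: 144 - 3P = -40 + P gives P* = 46, Q* = 6.
Supply starts at P = 40 (where S = 0).
PS = ½(46 − 40)(6) = 18.

Producer surplus = 18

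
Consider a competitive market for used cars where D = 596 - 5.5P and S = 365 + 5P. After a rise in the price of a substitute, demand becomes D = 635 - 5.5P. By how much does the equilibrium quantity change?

ΔQ = 130/7

Original equilibrium: P* = 22, Q* = 475.
New equilibrium: 635 - 5.5P = 365 + 5P, so 270 = 10.5P and P' = 180/7; Q' = 635 − 5.5(180/7) = 3455/7.
Change in quantity: 3455/7 − 475 = 130/7.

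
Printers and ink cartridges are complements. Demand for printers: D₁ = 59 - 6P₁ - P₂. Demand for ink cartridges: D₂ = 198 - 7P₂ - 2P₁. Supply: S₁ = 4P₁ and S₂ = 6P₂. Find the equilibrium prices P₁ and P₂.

Market 1: 59 - 6P₁ - P₂ = 4P₁ → 10P₁ + P₂ = 59.
Market 2: 13P₂ + 2P₁ = 198.
Eliminating P₂: 13×(1) − 1×(2) gives 128P₁ = 569, so P₁ = 4.4453125.
Back-substitute into (2): P₂ = (198 − 2×4.4453125) / 13 = 14.546875.

P₁ = 4.4453125, P₂ = 14.546875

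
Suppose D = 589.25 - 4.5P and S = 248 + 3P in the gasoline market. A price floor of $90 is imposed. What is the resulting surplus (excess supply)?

Surplus = 333.75

Equilibrium price would be P* = 45.5, so the floor at 90 binds.
At P = 90: D = 184.25, S = 518.
Surplus = 518 − 184.25 = 333.75.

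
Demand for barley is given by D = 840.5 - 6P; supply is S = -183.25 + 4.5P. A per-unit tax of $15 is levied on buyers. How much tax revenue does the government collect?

Pre-tax equilibrium: P* = 97.5, Q* = 255.5.
Tax on buyers shifts demand to D = 840.5 − 6(P + 15) = 750.5 - 6P.
750.5 - 6P = -183.25 + 4.5P gives seller price Ps = 1245/14; buyers pay Pb = 1245/14 + 15 = 1455/14.
New quantity: Q = 840.5 − 6(1455/14) = 3037/14.
Revenue = 15 × 3037/14 = 45555/14.

Tax revenue = 45555/14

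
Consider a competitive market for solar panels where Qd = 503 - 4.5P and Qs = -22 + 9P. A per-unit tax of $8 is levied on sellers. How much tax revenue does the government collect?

Tax revenue = 2432

Pre-tax equilibrium: P* = 350/9, Q* = 328.
Tax on sellers shifts supply to Qs = -22 + 9(P − 8) = -94 + 9P.
503 - 4.5P = -94 + 9P gives buyer price Pb = 398/9; sellers receive Ps = 398/9 − 8 = 326/9.
New quantity: Q = 503 − 4.5(398/9) = 304.
Revenue = 8 × 304 = 2432.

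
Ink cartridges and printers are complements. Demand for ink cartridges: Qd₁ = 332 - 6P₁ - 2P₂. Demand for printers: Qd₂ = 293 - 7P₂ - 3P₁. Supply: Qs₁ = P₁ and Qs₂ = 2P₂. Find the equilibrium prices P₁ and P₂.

Market 1: 332 - 6P₁ - 2P₂ = P₁ → 7P₁ + 2P₂ = 332.
Market 2: 9P₂ + 3P₁ = 293.
Eliminating P₂: 9×(1) − 2×(2) gives 57P₁ = 2402, so P₁ = 2402/57.
Back-substitute into (2): P₂ = (293 − 3×2402/57) / 9 = 1055/57.

P₁ = 2402/57, P₂ = 1055/57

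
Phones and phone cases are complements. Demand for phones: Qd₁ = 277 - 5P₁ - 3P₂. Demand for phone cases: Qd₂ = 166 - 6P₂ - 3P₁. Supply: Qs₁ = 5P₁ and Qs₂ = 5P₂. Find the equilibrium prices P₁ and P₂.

P₁ = 2549/101, P₂ = 829/101

Market 1: 277 - 5P₁ - 3P₂ = 5P₁ → 10P₁ + 3P₂ = 277.
Market 2: 11P₂ + 3P₁ = 166.
Eliminating P₂: 11×(1) − 3×(2) gives 101P₁ = 2549, so P₁ = 2549/101.
Back-substitute into (2): P₂ = (166 − 3×2549/101) / 11 = 829/101.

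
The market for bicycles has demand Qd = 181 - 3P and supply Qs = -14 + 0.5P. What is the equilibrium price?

Set Qd = Qs: 181 - 3P = -14 + 0.5P.
195 = 3.5P, so P* = 390/7.
Q* = 181 − 3(390/7) = 97/7.

P* = 390/7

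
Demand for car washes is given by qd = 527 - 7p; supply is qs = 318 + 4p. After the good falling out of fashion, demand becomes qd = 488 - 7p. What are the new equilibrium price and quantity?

Original equilibrium: p* = 19, q* = 394.
New equilibrium: 488 - 7p = 318 + 4p, so 170 = 11p and p' = 170/11; q' = 488 − 7(170/11) = 4178/11.

p' = 170/11, q' = 4178/11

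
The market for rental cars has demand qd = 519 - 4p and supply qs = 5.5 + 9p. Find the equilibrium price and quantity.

p* = 39.5, q* = 361

Set qd = qs: 519 - 4p = 5.5 + 9p.
513.5 = 13p, so p* = 39.5.
q* = 519 − 4(39.5) = 361.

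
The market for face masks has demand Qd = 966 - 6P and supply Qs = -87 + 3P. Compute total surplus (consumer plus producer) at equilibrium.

Total surplus = 17424

Equilibrium: 966 - 6P = -87 + 3P gives P* = 117, Q* = 264.
Demand choke price: P = 161; supply starts at P = 29.
CS = ½(161 − 117)(264) = 5808; PS = ½(117 − 29)(264) = 11616.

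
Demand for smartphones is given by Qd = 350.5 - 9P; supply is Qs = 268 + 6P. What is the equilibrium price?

P* = 5.5

Set Qd = Qs: 350.5 - 9P = 268 + 6P.
82.5 = 15P, so P* = 5.5.
Q* = 350.5 − 9(5.5) = 301.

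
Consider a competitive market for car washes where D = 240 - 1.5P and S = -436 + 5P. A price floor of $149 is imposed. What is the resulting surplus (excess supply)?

Equilibrium price would be P* = 104, so the floor at 149 binds.
At P = 149: D = 16.5, S = 309.
Surplus = 309 − 16.5 = 292.5.

Surplus = 292.5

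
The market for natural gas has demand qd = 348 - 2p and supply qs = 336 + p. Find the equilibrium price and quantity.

Set qd = qs: 348 - 2p = 336 + p.
12 = 3p, so p* = 4.
q* = 348 − 2(4) = 340.

p* = 4, q* = 340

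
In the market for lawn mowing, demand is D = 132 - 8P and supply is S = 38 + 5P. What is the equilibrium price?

Set D = S: 132 - 8P = 38 + 5P.
94 = 13P, so P* = 94/13.
Q* = 132 − 8(94/13) = 964/13.

P* = 94/13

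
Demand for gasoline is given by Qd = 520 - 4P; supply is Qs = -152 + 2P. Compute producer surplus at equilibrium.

Producer surplus = 1296

Equilibrium: 520 - 4P = -152 + 2P gives P* = 112, Q* = 72.
Supply starts at P = 76 (where Qs = 0).
PS = ½(112 − 76)(72) = 1296.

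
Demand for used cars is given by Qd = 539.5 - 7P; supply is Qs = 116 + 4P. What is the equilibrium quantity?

Set Qd = Qs: 539.5 - 7P = 116 + 4P.
423.5 = 11P, so P* = 38.5.
Q* = 539.5 − 7(38.5) = 270.

Q* = 270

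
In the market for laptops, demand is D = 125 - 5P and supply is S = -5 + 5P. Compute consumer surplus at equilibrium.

Equilibrium: 125 - 5P = -5 + 5P gives P* = 13, Q* = 60.
Demand choke price (D = 0): P = 25.
CS = ½(25 − 13)(60) = 360.

Consumer surplus = 360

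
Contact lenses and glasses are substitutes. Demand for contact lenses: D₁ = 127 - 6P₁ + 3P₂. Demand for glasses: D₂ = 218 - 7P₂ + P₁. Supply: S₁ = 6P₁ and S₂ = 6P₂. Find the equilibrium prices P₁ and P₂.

Market 1: 127 - 6P₁ + 3P₂ = 6P₁ → 12P₁ - 3P₂ = 127.
Market 2: 13P₂ - P₁ = 218.
Eliminating P₂: 13×(1) + 3×(2) gives 153P₁ = 2305, so P₁ = 2305/153.
Back-substitute into (2): P₂ = (218 + 1×2305/153) / 13 = 2743/153.

P₁ = 2305/153, P₂ = 2743/153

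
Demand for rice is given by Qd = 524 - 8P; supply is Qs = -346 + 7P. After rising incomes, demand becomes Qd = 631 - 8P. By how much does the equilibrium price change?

Original equilibrium: P* = 58, Q* = 60.
New equilibrium: 631 - 8P = -346 + 7P, so 977 = 15P and P' = 977/15; Q' = 631 − 8(977/15) = 1649/15.
Change in price: 977/15 − 58 = 107/15.

ΔP = 107/15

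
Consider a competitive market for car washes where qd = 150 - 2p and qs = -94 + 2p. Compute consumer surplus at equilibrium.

Equilibrium: 150 - 2p = -94 + 2p gives p* = 61, q* = 28.
Demand choke price (qd = 0): p = 75.
CS = ½(75 − 61)(28) = 196.

Consumer surplus = 196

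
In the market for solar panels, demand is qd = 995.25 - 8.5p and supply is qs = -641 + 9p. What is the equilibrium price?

Set qd = qs: 995.25 - 8.5p = -641 + 9p.
1636.25 = 17.5p, so p* = 93.5.
q* = 995.25 − 8.5(93.5) = 200.5.

p* = 93.5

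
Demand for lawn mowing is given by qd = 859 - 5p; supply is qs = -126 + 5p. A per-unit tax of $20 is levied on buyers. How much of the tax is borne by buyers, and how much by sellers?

Buyers bear $10, sellers bear $10

Pre-tax equilibrium: p* = 98.5, q* = 366.5.
Tax on buyers shifts demand to qd = 859 − 5(p + 20) = 759 - 5p.
759 - 5p = -126 + 5p gives seller price ps = 88.5; buyers pay pb = 88.5 + 20 = 108.5.
New quantity: q = 859 − 5(108.5) = 316.5.
Buyer burden = 108.5 − 98.5 = 10; seller burden = 98.5 − 88.5 = 10.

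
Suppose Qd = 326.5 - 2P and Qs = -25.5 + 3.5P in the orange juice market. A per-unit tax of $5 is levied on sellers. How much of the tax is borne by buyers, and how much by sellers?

Buyers bear 35/11, sellers bear 20/11

Pre-tax equilibrium: P* = 64, Q* = 198.5.
Tax on sellers shifts supply to Qs = -25.5 + 3.5(P − 5) = -43 + 3.5P.
326.5 - 2P = -43 + 3.5P gives buyer price Pb = 739/11; sellers receive Ps = 739/11 − 5 = 684/11.
New quantity: Q = 326.5 − 2(739/11) = 4227/22.
Buyer burden = 739/11 − 64 = 35/11; seller burden = 64 − 684/11 = 20/11.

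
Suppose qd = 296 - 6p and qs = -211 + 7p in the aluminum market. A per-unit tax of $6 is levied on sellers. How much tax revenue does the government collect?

Pre-tax equilibrium: p* = 39, q* = 62.
Tax on sellers shifts supply to qs = -211 + 7(p − 6) = -253 + 7p.
296 - 6p = -253 + 7p gives buyer price pb = 549/13; sellers receive ps = 549/13 − 6 = 471/13.
New quantity: q = 296 − 6(549/13) = 554/13.
Revenue = 6 × 554/13 = 3324/13.

Tax revenue = 3324/13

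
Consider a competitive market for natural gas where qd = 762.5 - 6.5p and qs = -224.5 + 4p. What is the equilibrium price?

Set qd = qs: 762.5 - 6.5p = -224.5 + 4p.
987 = 10.5p, so p* = 94.
q* = 762.5 − 6.5(94) = 151.5.

p* = 94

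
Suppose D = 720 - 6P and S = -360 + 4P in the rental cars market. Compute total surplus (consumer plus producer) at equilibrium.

Equilibrium: 720 - 6P = -360 + 4P gives P* = 108, Q* = 72.
Demand choke price: P = 120; supply starts at P = 90.
CS = ½(120 − 108)(72) = 432; PS = ½(108 − 90)(72) = 648.

Total surplus = 1080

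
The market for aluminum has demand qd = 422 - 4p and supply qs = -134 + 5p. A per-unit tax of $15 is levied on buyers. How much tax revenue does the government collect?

Pre-tax equilibrium: p* = 556/9, q* = 1574/9.
Tax on buyers shifts demand to qd = 422 − 4(p + 15) = 362 - 4p.
362 - 4p = -134 + 5p gives seller price ps = 496/9; buyers pay pb = 496/9 + 15 = 631/9.
New quantity: q = 422 − 4(631/9) = 1274/9.
Revenue = 15 × 1274/9 = 6370/3.

Tax revenue = 6370/3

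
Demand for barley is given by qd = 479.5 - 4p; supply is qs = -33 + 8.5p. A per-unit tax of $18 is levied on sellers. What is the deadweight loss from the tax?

Deadweight loss = 440.64

Pre-tax equilibrium: p* = 41, q* = 315.5.
Tax on sellers shifts supply to qs = -33 + 8.5(p − 18) = -186 + 8.5p.
479.5 - 4p = -186 + 8.5p gives buyer price pb = 53.24; sellers receive ps = 53.24 − 18 = 35.24.
New quantity: q = 479.5 − 4(53.24) = 266.54.
DWL = ½ × 18 × (315.5 − 266.54) = 440.64.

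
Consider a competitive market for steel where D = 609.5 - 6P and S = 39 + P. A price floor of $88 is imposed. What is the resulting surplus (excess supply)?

Equilibrium price would be P* = 81.5, so the floor at 88 binds.
At P = 88: D = 81.5, S = 127.
Surplus = 127 − 81.5 = 45.5.

Surplus = 45.5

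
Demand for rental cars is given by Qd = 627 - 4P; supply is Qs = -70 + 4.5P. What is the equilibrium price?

Set Qd = Qs: 627 - 4P = -70 + 4.5P.
697 = 8.5P, so P* = 82.
Q* = 627 − 4(82) = 299.

P* = 82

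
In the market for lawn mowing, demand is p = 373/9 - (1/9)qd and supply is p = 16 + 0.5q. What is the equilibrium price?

Set the two price expressions equal: 373/9 - (1/9)q = 16 + 0.5q.
229/9 = (11/18)q, so q* = 458/11.
p* = 373/9 − (1/9)(458/11) = 405/11.

p* = 405/11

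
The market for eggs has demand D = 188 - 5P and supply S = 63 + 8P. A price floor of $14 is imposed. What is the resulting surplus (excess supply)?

Surplus = 57

Equilibrium price would be P* = 125/13, so the floor at 14 binds.
At P = 14: D = 118, S = 175.
Surplus = 175 − 118 = 57.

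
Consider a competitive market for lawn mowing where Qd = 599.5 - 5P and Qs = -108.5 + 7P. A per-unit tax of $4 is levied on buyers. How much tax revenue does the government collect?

Tax revenue = 3514/3

Pre-tax equilibrium: P* = 59, Q* = 304.5.
Tax on buyers shifts demand to Qd = 599.5 − 5(P + 4) = 579.5 - 5P.
579.5 - 5P = -108.5 + 7P gives seller price Ps = 172/3; buyers pay Pb = 172/3 + 4 = 184/3.
New quantity: Q = 599.5 − 5(184/3) = 1757/6.
Revenue = 4 × 1757/6 = 3514/3.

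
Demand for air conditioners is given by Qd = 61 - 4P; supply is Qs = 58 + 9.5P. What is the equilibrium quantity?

Set Qd = Qs: 61 - 4P = 58 + 9.5P.
3 = 13.5P, so P* = 2/9.
Q* = 61 − 4(2/9) = 541/9.

Q* = 541/9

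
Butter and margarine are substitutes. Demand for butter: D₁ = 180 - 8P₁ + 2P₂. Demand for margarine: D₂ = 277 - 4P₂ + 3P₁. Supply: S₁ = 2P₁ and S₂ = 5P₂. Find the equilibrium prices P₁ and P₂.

P₁ = 1087/42, P₂ = 1655/42

Market 1: 180 - 8P₁ + 2P₂ = 2P₁ → 10P₁ - 2P₂ = 180.
Market 2: 9P₂ - 3P₁ = 277.
Eliminating P₂: 9×(1) + 2×(2) gives 84P₁ = 2174, so P₁ = 1087/42.
Back-substitute into (2): P₂ = (277 + 3×1087/42) / 9 = 1655/42.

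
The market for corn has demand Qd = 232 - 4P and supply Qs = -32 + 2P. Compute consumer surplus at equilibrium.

Equilibrium: 232 - 4P = -32 + 2P gives P* = 44, Q* = 56.
Demand choke price (Qd = 0): P = 58.
CS = ½(58 − 44)(56) = 392.

Consumer surplus = 392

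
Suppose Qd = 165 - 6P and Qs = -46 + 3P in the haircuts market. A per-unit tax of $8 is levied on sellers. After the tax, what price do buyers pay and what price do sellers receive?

Buyers pay 235/9, sellers receive 163/9

Pre-tax equilibrium: P* = 211/9, Q* = 73/3.
Tax on sellers shifts supply to Qs = -46 + 3(P − 8) = -70 + 3P.
165 - 6P = -70 + 3P gives buyer price Pb = 235/9; sellers receive Ps = 235/9 − 8 = 163/9.
New quantity: Q = 165 − 6(235/9) = 25/3.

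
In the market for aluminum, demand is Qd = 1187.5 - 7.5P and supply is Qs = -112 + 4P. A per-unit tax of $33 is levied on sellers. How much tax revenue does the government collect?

Pre-tax equilibrium: P* = 113, Q* = 340.
Tax on sellers shifts supply to Qs = -112 + 4(P − 33) = -244 + 4P.
1187.5 - 7.5P = -244 + 4P gives buyer price Pb = 2863/23; sellers receive Ps = 2863/23 − 33 = 2104/23.
New quantity: Q = 1187.5 − 7.5(2863/23) = 5840/23.
Revenue = 33 × 5840/23 = 192720/23.

Tax revenue = 192720/23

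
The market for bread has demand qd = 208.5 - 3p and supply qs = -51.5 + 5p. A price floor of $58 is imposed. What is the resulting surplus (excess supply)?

Surplus = 204

Equilibrium price would be p* = 32.5, so the floor at 58 binds.
At p = 58: qd = 34.5, qs = 238.5.
Surplus = 238.5 − 34.5 = 204.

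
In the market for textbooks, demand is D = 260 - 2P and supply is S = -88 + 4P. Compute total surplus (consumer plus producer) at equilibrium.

Equilibrium: 260 - 2P = -88 + 4P gives P* = 58, Q* = 144.
Demand choke price: P = 130; supply starts at P = 22.
CS = ½(130 − 58)(144) = 5184; PS = ½(58 − 22)(144) = 2592.

Total surplus = 7776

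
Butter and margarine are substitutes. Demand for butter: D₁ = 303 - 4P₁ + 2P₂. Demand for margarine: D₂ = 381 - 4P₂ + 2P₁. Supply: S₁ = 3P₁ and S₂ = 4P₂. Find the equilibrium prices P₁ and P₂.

P₁ = 1593/26, P₂ = 3273/52

Market 1: 303 - 4P₁ + 2P₂ = 3P₁ → 7P₁ - 2P₂ = 303.
Market 2: 8P₂ - 2P₁ = 381.
Eliminating P₂: 8×(1) + 2×(2) gives 52P₁ = 3186, so P₁ = 1593/26.
Back-substitute into (2): P₂ = (381 + 2×1593/26) / 8 = 3273/52.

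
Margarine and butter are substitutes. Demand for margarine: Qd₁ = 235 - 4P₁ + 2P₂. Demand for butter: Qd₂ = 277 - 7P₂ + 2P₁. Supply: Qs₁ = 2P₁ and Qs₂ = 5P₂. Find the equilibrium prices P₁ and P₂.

P₁ = 1687/34, P₂ = 533/17

Market 1: 235 - 4P₁ + 2P₂ = 2P₁ → 6P₁ - 2P₂ = 235.
Market 2: 12P₂ - 2P₁ = 277.
Eliminating P₂: 12×(1) + 2×(2) gives 68P₁ = 3374, so P₁ = 1687/34.
Back-substitute into (2): P₂ = (277 + 2×1687/34) / 12 = 533/17.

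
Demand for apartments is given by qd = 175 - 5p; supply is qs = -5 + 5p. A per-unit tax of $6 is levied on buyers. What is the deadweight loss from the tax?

Pre-tax equilibrium: p* = 18, q* = 85.
Tax on buyers shifts demand to qd = 175 − 5(p + 6) = 145 - 5p.
145 - 5p = -5 + 5p gives seller price ps = 15; buyers pay pb = 15 + 6 = 21.
New quantity: q = 175 − 5(21) = 70.
DWL = ½ × 6 × (85 − 70) = 45.

Deadweight loss = 45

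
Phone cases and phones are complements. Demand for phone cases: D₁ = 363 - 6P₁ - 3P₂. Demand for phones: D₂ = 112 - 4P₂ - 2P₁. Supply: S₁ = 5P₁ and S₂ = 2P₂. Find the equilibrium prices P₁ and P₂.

P₁ = 30.7, P₂ = 253/30

Market 1: 363 - 6P₁ - 3P₂ = 5P₁ → 11P₁ + 3P₂ = 363.
Market 2: 6P₂ + 2P₁ = 112.
Eliminating P₂: 6×(1) − 3×(2) gives 60P₁ = 1842, so P₁ = 30.7.
Back-substitute into (2): P₂ = (112 − 2×30.7) / 6 = 253/30.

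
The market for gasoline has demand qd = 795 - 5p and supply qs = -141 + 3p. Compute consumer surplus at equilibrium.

Consumer surplus = 4410

Equilibrium: 795 - 5p = -141 + 3p gives p* = 117, q* = 210.
Demand choke price (qd = 0): p = 159.
CS = ½(159 − 117)(210) = 4410.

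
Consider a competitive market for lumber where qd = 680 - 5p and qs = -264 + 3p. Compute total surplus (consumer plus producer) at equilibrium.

Equilibrium: 680 - 5p = -264 + 3p gives p* = 118, q* = 90.
Demand choke price: p = 136; supply starts at p = 88.
CS = ½(136 − 118)(90) = 810; PS = ½(118 − 88)(90) = 1350.

Total surplus = 2160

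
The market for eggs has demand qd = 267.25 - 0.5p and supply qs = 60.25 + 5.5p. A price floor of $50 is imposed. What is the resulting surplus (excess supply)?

Equilibrium price would be p* = 34.5, so the floor at 50 binds.
At p = 50: qd = 242.25, qs = 335.25.
Surplus = 335.25 − 242.25 = 93.

Surplus = 93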